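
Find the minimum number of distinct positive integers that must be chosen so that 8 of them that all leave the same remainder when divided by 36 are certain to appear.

By pigeonhole, the 36 residue classes mod 36 are the pigeonholes.
With 252 integers one could put 7 in each residue class and have no class reach 8.
The 253rd integer pushes some class to 8, so 36·7 + 1 = 253.

253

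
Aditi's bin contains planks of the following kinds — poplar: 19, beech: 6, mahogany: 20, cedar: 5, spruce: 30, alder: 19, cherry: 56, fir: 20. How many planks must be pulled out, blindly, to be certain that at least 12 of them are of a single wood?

78

An adversary could hand out at most 11 planks per wood (beech, cedar run out sooner): 11 + 6 + 11 + 5 + 11 + 11 + 11 + 11 = 77 planks and still no wood has 12.
One more plank lands in a wood already at 11, so 78 draws are enough and 77 are not.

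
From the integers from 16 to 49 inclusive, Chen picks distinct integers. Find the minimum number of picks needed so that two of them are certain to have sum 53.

Two chosen integers sum to 53 exactly when both halves of some pair {x, 53−x} with 16 ≤ x ≤ 53−x ≤ 37 are chosen — 11 such pairs.
The remaining 12 elements (those with no distinct partner in range) can never complete a 53-sum, so the worst case takes all of them and one from each pair: 12 + 11 = 23.
The 24th integer has to be the second member of some pair, so 23 + 1 = 24.

24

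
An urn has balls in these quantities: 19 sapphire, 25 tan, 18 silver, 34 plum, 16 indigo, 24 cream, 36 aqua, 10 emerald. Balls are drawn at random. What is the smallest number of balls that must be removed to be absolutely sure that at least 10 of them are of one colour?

73

The 8 colours are the holes; the balls drawn are the pigeons.
To avoid 10 of any one colour, the worst case takes at most 9 of each colour.
That gives 9 + 9 + 9 + 9 + 9 + 9 + 9 + 9 = 72 balls with no colour reaching 10.
The next ball forces some colour to 10, so 72 + 1 = 73.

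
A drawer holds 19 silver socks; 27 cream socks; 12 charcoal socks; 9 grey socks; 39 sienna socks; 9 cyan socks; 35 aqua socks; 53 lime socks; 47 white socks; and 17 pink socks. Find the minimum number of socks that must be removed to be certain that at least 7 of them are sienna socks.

235

In the worst case for collecting sienna socks, every non-sienna sock comes out first.
There are 19 + 27 + 12 + 9 + 9 + 35 + 53 + 47 + 17 = 228 non-sienna socks altogether.
After those, each further sock must be sienna, so 228 + 7 = 235 draws guarantee 7 sienna socks.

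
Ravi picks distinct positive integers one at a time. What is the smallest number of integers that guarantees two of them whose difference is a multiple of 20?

Integers whose pairwise differences are multiples of 20 are exactly those sharing a remainder mod 20. The 20 residue classes mod 20 are the pigeonholes.
With 20 integers one could put 1 in each residue class and have no class reach 2.
The 21st integer pushes some class to 2, so 20·1 + 1 = 21.

21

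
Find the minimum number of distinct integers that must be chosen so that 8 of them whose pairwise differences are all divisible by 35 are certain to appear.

246

Integers whose pairwise differences are multiples of 35 are exactly those sharing a remainder mod 35. Pigeonhole: the 35 residue classes mod 35 are the pigeonholes.
With 245 integers one could put 7 in each residue class and have no class reach 8.
The 246th integer pushes some class to 8, so 35·7 + 1 = 246.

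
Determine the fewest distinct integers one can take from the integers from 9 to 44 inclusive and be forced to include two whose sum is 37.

27

A set avoiding the sum 37 can contain at most one of each pair {x, 37−x}, plus the 16 elements whose complement lies outside the range.
The integers 19, …, 44 (26 of them) are such a set: any two sum to at least 19+20 = 39 > 37.
Pigeonhole: any 27th integer completes one of the 10 pairs, so 27 choices force a sum of 37.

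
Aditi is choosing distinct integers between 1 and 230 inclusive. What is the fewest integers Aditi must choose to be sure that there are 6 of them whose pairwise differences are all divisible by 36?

181

Integers whose pairwise differences are multiples of 36 are exactly those sharing a remainder mod 36. The 36 residue classes mod 36 are the pigeonholes.
With 180 integers one could put 5 in each residue class and have no class reach 6.
The 181st integer pushes some class to 6, so 36·5 + 1 = 181.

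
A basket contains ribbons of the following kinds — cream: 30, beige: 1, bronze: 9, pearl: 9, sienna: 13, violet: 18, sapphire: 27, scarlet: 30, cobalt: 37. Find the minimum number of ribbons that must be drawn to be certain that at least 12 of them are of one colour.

86

By pigeonhole, put each drawn ribbon into a box by colour. The largest draw with every box below 12 takes min(count, 11) from each colour; colours with fewer than 11 contribute all they have.
Σ min(cᵢ, 11) = 11 + 1 + 9 + 9 + 11 + 11 + 11 + 11 + 11 = 85.
Draw number 85 + 1 = 86 must push one box to 12.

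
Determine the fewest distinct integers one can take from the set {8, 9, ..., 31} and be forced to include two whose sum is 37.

Two chosen integers sum to 37 exactly when both halves of some pair {x, 37−x} with 8 ≤ x ≤ 37−x ≤ 29 are chosen — 11 such pairs.
The remaining 2 elements (those with no distinct partner in range) can never complete a 37-sum, so the worst case takes all of them and one from each pair: 2 + 11 = 13.
The 14th integer has to be the second member of some pair, so 13 + 1 = 14.

14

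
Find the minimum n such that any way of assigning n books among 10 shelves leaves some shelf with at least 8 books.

With 70 books one could put exactly 7 in each of the 10 shelves, and no shelf would reach 8.
By pigeonhole, one more book must land in a shelf that already has 7, giving it 8.
So 10 × 7 + 1 = 71 books are required.

71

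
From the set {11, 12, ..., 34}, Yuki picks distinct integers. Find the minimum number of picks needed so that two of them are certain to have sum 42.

15

Group the elements by complementary pair {x, 42−x}: {11,31}, {12,30}, {13,29}, …, giving 10 two-element pairs, the single value 21 (it cannot pair with itself since the integers are distinct), and 3 integers whose partner 42−x falls outside [11,34].
Treating each of those 14 groups as a pigeonhole, one can pick one integer per group — 14 integers — with no two summing to 42.
The 15th integer lands in an occupied pair, forcing a sum of 42.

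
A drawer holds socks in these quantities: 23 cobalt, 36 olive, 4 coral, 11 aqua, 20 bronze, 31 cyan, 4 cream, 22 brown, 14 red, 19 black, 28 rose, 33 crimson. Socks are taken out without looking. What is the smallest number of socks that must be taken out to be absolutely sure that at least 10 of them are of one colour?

An adversary could hand out at most 9 socks per colour (coral, cream run out sooner): 9 + 9 + 4 + 9 + 9 + 9 + 4 + 9 + 9 + 9 + 9 + 9 = 98 socks and still no colour has 10.
One more sock lands in a colour already at 9, so 99 draws are enough and 98 are not.

99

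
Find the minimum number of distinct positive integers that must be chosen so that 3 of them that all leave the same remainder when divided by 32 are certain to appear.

65

The 32 residue classes mod 32 are the pigeonholes.
With 64 integers one could put 2 in each residue class and have no class reach 3.
The 65th integer pushes some class to 3, so 32·2 + 1 = 65.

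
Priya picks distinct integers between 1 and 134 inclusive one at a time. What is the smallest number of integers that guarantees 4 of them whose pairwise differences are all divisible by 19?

58

Integers whose pairwise differences are multiples of 19 are exactly those sharing a remainder mod 19. By pigeonhole, the 19 residue classes mod 19 are the pigeonholes.
With 57 integers one could put 3 in each residue class and have no class reach 4.
The 58th integer pushes some class to 4, so 19·3 + 1 = 58.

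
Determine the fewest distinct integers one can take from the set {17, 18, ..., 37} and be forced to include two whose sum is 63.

16

A set avoiding the sum 63 can contain at most one of each pair {x, 63−x}, plus the 9 elements whose complement lies outside the range.
The integers 17, …, 31 (15 of them) are such a set: any two sum to at least 17+18 = 35 and at most 30+31 = 61 < 63.
Any 16th integer completes one of the 6 pairs, so 16 choices force a sum of 63.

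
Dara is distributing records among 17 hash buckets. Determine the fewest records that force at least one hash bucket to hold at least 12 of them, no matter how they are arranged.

With 187 records one could put exactly 11 in each of the 17 hash buckets, and no hash bucket would reach 12.
One more record must land in a hash bucket that already has 11, giving it 12.
So 17 × 11 + 1 = 188 records are required.

188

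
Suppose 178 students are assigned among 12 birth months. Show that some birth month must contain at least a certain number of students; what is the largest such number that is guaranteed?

15

The 12 birth months are the holes and the 178 students are the pigeons.
If every birth month held at most 14 students, the total would be at most 12 × 14 = 168, which is less than 178.
So some birth month holds at least ⌈178/12⌉ = 15 students.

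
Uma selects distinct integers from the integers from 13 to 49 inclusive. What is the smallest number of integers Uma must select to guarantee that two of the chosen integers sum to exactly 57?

Two chosen integers sum to 57 exactly when both halves of some pair {x, 57−x} with 13 ≤ x ≤ 57−x ≤ 44 are chosen — 16 such pairs.
The remaining 5 elements (those with no distinct partner in range) can never complete a 57-sum, so the worst case takes all of them and one from each pair: 5 + 16 = 21.
The 22nd integer has to be the second member of some pair, so 21 + 1 = 22.

22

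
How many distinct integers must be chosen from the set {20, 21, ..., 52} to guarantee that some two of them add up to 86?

25

Two chosen integers sum to 86 exactly when both halves of some pair {x, 86−x} with 34 ≤ x ≤ 86−x ≤ 52 are chosen — 9 such pairs.
The remaining 15 elements (those with no distinct partner in range) can never complete a 86-sum, so the worst case takes all of them and one from each pair: 15 + 9 = 24.
The 25th integer has to be the second member of some pair, so 24 + 1 = 25.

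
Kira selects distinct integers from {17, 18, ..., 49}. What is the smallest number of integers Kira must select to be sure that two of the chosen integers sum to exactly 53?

Group the elements by complementary pair {x, 53−x}: {17,36}, {18,35}, {19,34}, …, giving 10 two-element pairs and 13 integers whose partner 53−x falls outside [17,49].
By the pigeonhole principle, treating each of those 23 groups as a pigeonhole, one can pick one integer per group — 23 integers — with no two summing to 53.
The 24th integer lands in an occupied pair, forcing a sum of 53.

24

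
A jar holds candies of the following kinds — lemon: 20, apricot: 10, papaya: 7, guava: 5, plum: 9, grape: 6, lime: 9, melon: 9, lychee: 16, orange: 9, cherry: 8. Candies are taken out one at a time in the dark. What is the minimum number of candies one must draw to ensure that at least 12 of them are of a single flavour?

95

Put each drawn candy into a box by flavour. The largest draw with every box below 12 takes min(count, 11) from each flavour; flavours with fewer than 11 contribute all they have.
Σ min(cᵢ, 11) = 11 + 10 + 7 + 5 + 9 + 6 + 9 + 9 + 11 + 9 + 8 = 94.
Draw number 94 + 1 = 95 must push one box to 12.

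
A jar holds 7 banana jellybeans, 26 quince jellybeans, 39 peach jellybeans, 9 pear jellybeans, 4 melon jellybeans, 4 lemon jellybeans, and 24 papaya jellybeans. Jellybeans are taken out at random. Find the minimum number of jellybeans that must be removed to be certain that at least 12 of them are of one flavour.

58

Pigeonhole: the 7 flavours are the holes; the jellybeans drawn are the pigeons.
To avoid 12 of any one flavour, the worst case takes at most 11 of each flavour, or every jellybean of a flavour that has fewer than 11.
That gives 7 + 11 + 11 + 9 + 4 + 4 + 11 = 57 jellybeans with no flavour reaching 12.
The next jellybean forces some flavour to 12, so 57 + 1 = 58.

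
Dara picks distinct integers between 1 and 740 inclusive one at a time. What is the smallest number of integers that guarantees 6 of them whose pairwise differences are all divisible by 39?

196

Integers whose pairwise differences are multiples of 39 are exactly those sharing a remainder mod 39. The 39 residue classes mod 39 are the pigeonholes.
With 195 integers one could put 5 in each residue class and have no class reach 6.
The 196th integer pushes some class to 6, so 39·5 + 1 = 196.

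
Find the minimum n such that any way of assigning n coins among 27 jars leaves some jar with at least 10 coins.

With 243 coins one could put exactly 9 in each of the 27 jars, and no jar would reach 10.
By the pigeonhole principle, one more coin must land in a jar that already has 9, giving it 10.
So 27 × 9 + 1 = 244 coins are required.

244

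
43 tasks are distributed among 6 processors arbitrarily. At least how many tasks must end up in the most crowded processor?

8

Pigeonhole: the 6 processors are the holes and the 43 tasks are the pigeons.
If every processor held at most 7 tasks, the total would be at most 6 × 7 = 42, which is less than 43.
So some processor holds at least ⌈43/6⌉ = 8 tasks.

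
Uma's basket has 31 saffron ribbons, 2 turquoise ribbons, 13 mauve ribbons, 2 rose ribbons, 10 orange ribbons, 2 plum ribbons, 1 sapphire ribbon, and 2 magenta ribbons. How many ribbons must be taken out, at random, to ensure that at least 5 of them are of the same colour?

By pigeonhole, the 8 colours are the holes; the ribbons drawn are the pigeons.
To avoid 5 of any one colour, the worst case takes at most 4 of each colour, or every ribbon of a colour that has fewer than 4.
That gives 4 + 2 + 4 + 2 + 4 + 2 + 1 + 2 = 21 ribbons with no colour reaching 5.
The next ribbon forces some colour to 5, so 21 + 1 = 22.

22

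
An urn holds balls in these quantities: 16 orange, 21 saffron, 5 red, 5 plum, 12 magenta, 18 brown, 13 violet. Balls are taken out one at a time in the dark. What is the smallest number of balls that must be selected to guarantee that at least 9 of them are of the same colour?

Put each drawn ball into a box by colour. The largest draw with every box below 9 takes min(count, 8) from each colour; colours with fewer than 8 contribute all they have.
Σ min(cᵢ, 8) = 8 + 8 + 5 + 5 + 8 + 8 + 8 = 50.
Draw number 50 + 1 = 51 must push one box to 9.

51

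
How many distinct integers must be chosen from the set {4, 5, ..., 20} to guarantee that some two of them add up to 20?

A set avoiding the sum 20 can contain at most one of each pair {x, 20−x}, plus the 5 elements whose complement lies outside the range or equal to its own complement.
The integers 10, …, 20 (11 of them) are such a set: any two sum to at least 10+11 = 21 > 20.
By the pigeonhole principle, any 12th integer completes one of the 6 pairs, so 12 choices force a sum of 20.

12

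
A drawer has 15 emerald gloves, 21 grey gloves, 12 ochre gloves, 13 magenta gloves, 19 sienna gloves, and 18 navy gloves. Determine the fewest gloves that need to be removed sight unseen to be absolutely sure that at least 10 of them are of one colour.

An adversary could hand out at most 9 gloves per colour: 9 + 9 + 9 + 9 + 9 + 9 = 54 gloves and still no colour has 10.
One more glove lands in a colour already at 9, so 55 draws are enough and 54 are not.

55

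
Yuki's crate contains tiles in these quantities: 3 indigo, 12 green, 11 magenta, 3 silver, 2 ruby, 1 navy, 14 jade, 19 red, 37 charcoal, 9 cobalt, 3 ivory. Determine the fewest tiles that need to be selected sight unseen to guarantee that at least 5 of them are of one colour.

37

The 11 colours are the holes; the tiles drawn are the pigeons.
To avoid 5 of any one colour, the worst case takes at most 4 of each colour, or every tile of a colour that has fewer than 4.
That gives 3 + 4 + 4 + 3 + 2 + 1 + 4 + 4 + 4 + 4 + 3 = 36 tiles with no colour reaching 5.
The next tile forces some colour to 5, so 36 + 1 = 37.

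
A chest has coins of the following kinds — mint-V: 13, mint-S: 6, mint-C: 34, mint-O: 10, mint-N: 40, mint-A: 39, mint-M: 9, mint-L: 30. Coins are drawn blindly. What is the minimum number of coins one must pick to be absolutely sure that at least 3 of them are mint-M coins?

In the worst case for collecting mint-M coins, every non-mint-M coin comes out first.
There are 13 + 6 + 34 + 10 + 40 + 39 + 30 = 172 non-mint-M coins altogether.
After those, each further coin must be mint-M, so 172 + 3 = 175 draws guarantee 3 mint-M coins.

175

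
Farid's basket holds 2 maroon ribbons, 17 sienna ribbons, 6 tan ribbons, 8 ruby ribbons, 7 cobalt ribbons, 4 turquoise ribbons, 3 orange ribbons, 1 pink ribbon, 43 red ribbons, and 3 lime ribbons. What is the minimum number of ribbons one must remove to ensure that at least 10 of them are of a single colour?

53

An adversary could hand out at most 9 ribbons per colour (8 colours run out sooner): 2 + 9 + 6 + 8 + 7 + 4 + 3 + 1 + 9 + 3 = 52 ribbons and still no colour has 10.
One more ribbon lands in a colour already at 9, so 53 draws are enough and 52 are not.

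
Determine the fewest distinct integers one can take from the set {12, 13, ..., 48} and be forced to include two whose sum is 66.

23

A set avoiding the sum 66 can contain at most one of each pair {x, 66−x}, plus the 7 elements whose complement lies outside the range or equal to its own complement.
The integers 12, …, 33 (22 of them) are such a set: any two sum to at least 12+13 = 25 and at most 32+33 = 65 < 66.
Pigeonhole: any 23rd integer completes one of the 15 pairs, so 23 choices force a sum of 66.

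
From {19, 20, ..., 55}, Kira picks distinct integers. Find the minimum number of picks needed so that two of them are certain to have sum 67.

23

Two chosen integers sum to 67 exactly when both halves of some pair {x, 67−x} with 19 ≤ x ≤ 67−x ≤ 48 are chosen — 15 such pairs.
The remaining 7 elements (those with no distinct partner in range) can never complete a 67-sum, so the worst case takes all of them and one from each pair: 7 + 15 = 22.
By the pigeonhole principle, the 23rd integer has to be the second member of some pair, so 22 + 1 = 23.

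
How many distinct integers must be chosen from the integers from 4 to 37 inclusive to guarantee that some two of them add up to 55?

A set avoiding the sum 55 can contain at most one of each pair {x, 55−x}, plus the 14 elements whose complement lies outside the range.
The integers 4, …, 27 (24 of them) are such a set: any two sum to at least 4+5 = 9 and at most 26+27 = 53 < 55.
Pigeonhole: any 25th integer completes one of the 10 pairs, so 25 choices force a sum of 55.

25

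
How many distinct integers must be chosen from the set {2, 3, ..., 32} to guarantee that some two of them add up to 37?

Two chosen integers sum to 37 exactly when both halves of some pair {x, 37−x} with 5 ≤ x ≤ 37−x ≤ 32 are chosen — 14 such pairs.
The remaining 3 elements (those with no distinct partner in range) can never complete a 37-sum, so the worst case takes all of them and one from each pair: 3 + 14 = 17.
By the pigeonhole principle, the 18th integer has to be the second member of some pair, so 17 + 1 = 18.

18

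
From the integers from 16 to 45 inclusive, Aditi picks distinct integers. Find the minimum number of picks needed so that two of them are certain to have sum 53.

20

A set avoiding the sum 53 can contain at most one of each pair {x, 53−x}, plus the 8 elements whose complement lies outside the range.
The integers 27, …, 45 (19 of them) are such a set: any two sum to at least 27+28 = 55 > 53.
By pigeonhole, any 20th integer completes one of the 11 pairs, so 20 choices force a sum of 53.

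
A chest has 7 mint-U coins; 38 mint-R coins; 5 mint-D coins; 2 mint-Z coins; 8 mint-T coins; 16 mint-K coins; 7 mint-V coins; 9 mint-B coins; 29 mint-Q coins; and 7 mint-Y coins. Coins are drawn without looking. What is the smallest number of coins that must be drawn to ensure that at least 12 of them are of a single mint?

By the pigeonhole principle, the 10 mints are the holes; the coins drawn are the pigeons.
To avoid 12 of any one mint, the worst case takes at most 11 of each mint, or every coin of a mint that has fewer than 11.
That gives 7 + 11 + 5 + 2 + 8 + 11 + 7 + 9 + 11 + 7 = 78 coins with no mint reaching 12.
The next coin forces some mint to 12, so 78 + 1 = 79.

79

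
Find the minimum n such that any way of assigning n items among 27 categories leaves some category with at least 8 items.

190

With 189 items one could put exactly 7 in each of the 27 categories, and no category would reach 8.
By the pigeonhole principle, one more item must land in a category that already has 7, giving it 8.
So 27 × 7 + 1 = 190 items are required.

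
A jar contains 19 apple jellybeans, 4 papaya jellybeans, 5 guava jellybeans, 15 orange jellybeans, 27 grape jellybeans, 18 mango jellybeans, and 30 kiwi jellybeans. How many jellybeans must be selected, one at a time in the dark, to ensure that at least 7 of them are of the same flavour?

40

By pigeonhole, put each drawn jellybean into a box by flavour. The largest draw with every box below 7 takes min(count, 6) from each flavour; flavours with fewer than 6 contribute all they have.
Σ min(cᵢ, 6) = 6 + 4 + 5 + 6 + 6 + 6 + 6 = 39.
Draw number 39 + 1 = 40 must push one box to 7.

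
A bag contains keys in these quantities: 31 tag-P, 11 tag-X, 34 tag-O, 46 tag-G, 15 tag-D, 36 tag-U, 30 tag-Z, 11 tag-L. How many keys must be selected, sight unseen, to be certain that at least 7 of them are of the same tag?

49

An adversary could hand out at most 6 keys per tag: 6 + 6 + 6 + 6 + 6 + 6 + 6 + 6 = 48 keys and still no tag has 7.
One more key lands in a tag already at 6, so 49 draws are enough and 48 are not.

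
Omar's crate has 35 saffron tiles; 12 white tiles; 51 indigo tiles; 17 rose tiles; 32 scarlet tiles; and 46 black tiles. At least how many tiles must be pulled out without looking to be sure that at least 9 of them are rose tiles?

185

In the worst case for collecting rose tiles, every non-rose tile comes out first.
There are 35 + 12 + 51 + 32 + 46 = 176 non-rose tiles altogether.
After those, each further tile must be rose, so 176 + 9 = 185 draws guarantee 9 rose tiles.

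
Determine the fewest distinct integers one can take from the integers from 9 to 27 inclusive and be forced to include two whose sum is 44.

15

Two chosen integers sum to 44 exactly when both halves of some pair {x, 44−x} with 17 ≤ x ≤ 44−x ≤ 27 are chosen — 5 such pairs.
The remaining 9 elements (those with no distinct partner in range) can never complete a 44-sum, so the worst case takes all of them and one from each pair: 9 + 5 = 14.
Pigeonhole: the 15th integer has to be the second member of some pair, so 14 + 1 = 15.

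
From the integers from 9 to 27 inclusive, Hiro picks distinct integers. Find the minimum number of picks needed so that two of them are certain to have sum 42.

Group the elements by complementary pair {x, 42−x}: {15,27}, {16,26}, {17,25}, …, giving 6 two-element pairs, the single value 21 (it cannot pair with itself since the integers are distinct), and 6 integers whose partner 42−x falls outside [9,27].
Pigeonhole: treating each of those 13 groups as a pigeonhole, one can pick one integer per group — 13 integers — with no two summing to 42.
The 14th integer lands in an occupied pair, forcing a sum of 42.

14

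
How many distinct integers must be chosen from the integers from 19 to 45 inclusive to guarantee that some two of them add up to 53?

Two chosen integers sum to 53 exactly when both halves of some pair {x, 53−x} with 19 ≤ x ≤ 53−x ≤ 34 are chosen — 8 such pairs.
The remaining 11 elements (those with no distinct partner in range) can never complete a 53-sum, so the worst case takes all of them and one from each pair: 11 + 8 = 19.
The 20th integer has to be the second member of some pair, so 19 + 1 = 20.

20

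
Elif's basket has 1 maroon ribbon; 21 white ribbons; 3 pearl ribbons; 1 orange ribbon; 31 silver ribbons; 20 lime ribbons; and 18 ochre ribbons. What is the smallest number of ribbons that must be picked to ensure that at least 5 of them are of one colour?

22

By pigeonhole, put each drawn ribbon into a box by colour. The largest draw with every box below 5 takes min(count, 4) from each colour; colours with fewer than 4 contribute all they have.
Σ min(cᵢ, 4) = 1 + 4 + 3 + 1 + 4 + 4 + 4 = 21.
Draw number 21 + 1 = 22 must push one box to 5.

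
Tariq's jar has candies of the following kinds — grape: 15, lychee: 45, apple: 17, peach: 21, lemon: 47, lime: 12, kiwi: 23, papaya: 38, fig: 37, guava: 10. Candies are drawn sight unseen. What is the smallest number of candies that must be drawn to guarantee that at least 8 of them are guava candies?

In the worst case for collecting guava candies, every non-guava candy comes out first.
There are 15 + 45 + 17 + 21 + 47 + 12 + 23 + 38 + 37 = 255 non-guava candies altogether.
After those, each further candy must be guava, so 255 + 8 = 263 draws guarantee 8 guava candies.

263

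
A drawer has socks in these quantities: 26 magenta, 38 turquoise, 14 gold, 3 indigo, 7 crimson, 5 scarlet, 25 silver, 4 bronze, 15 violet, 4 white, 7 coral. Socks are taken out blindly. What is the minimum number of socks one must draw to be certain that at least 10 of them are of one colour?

76

By pigeonhole, put each drawn sock into a box by colour. The largest draw with every box below 10 takes min(count, 9) from each colour; colours with fewer than 9 contribute all they have.
Σ min(cᵢ, 9) = 9 + 9 + 9 + 3 + 7 + 5 + 9 + 4 + 9 + 4 + 7 = 75.
Draw number 75 + 1 = 76 must push one box to 10.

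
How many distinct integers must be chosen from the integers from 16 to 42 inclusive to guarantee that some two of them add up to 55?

16

Two chosen integers sum to 55 exactly when both halves of some pair {x, 55−x} with 16 ≤ x ≤ 55−x ≤ 39 are chosen — 12 such pairs.
The remaining 3 elements (those with no distinct partner in range) can never complete a 55-sum, so the worst case takes all of them and one from each pair: 3 + 12 = 15.
The 16th integer has to be the second member of some pair, so 15 + 1 = 16.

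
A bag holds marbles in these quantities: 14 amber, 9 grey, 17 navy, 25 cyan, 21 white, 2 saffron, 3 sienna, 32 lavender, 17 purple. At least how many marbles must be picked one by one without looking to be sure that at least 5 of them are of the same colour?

Pigeonhole: the 9 colours are the holes; the marbles drawn are the pigeons.
To avoid 5 of any one colour, the worst case takes at most 4 of each colour, or every marble of a colour that has fewer than 4.
That gives 4 + 4 + 4 + 4 + 4 + 2 + 3 + 4 + 4 = 33 marbles with no colour reaching 5.
The next marble forces some colour to 5, so 33 + 1 = 34.

34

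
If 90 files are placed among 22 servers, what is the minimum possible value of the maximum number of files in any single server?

5

The 22 servers are the holes and the 90 files are the pigeons.
If every server held at most 4 files, the total would be at most 22 × 4 = 88, which is less than 90.
So some server holds at least ⌈90/22⌉ = 5 files.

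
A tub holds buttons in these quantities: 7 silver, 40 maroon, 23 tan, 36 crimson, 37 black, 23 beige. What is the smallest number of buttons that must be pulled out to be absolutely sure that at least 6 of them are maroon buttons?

In the worst case for collecting maroon buttons, every non-maroon button comes out first.
There are 7 + 23 + 36 + 37 + 23 = 126 non-maroon buttons altogether.
After those, each further button must be maroon, so 126 + 6 = 132 draws guarantee 6 maroon buttons.

132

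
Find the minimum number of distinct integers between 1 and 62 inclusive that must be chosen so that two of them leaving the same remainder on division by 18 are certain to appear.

By pigeonhole, the 18 residue classes mod 18 are the pigeonholes.
With 18 integers one could put 1 in each residue class and have no class reach 2.
The 19th integer pushes some class to 2, so 18·1 + 1 = 19.

19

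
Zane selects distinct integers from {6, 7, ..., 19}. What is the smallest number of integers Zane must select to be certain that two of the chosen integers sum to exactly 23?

9

Two chosen integers sum to 23 exactly when both halves of some pair {x, 23−x} with 6 ≤ x ≤ 23−x ≤ 17 are chosen — 6 such pairs.
The remaining 2 elements (those with no distinct partner in range) can never complete a 23-sum, so the worst case takes all of them and one from each pair: 2 + 6 = 8.
Pigeonhole: the 9th integer has to be the second member of some pair, so 8 + 1 = 9.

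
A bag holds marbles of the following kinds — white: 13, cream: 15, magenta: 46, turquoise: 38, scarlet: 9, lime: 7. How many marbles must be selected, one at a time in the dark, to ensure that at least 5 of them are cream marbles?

118

In the worst case for collecting cream marbles, every non-cream marble comes out first.
There are 13 + 46 + 38 + 9 + 7 = 113 non-cream marbles altogether.
After those, each further marble must be cream, so 113 + 5 = 118 draws guarantee 5 cream marbles.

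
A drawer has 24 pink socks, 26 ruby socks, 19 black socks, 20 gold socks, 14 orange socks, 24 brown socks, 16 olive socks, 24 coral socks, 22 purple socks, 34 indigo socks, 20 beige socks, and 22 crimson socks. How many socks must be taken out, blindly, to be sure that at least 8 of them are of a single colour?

The 12 colours are the holes; the socks drawn are the pigeons.
To avoid 8 of any one colour, the worst case takes at most 7 of each colour.
That gives 7 + 7 + 7 + 7 + 7 + 7 + 7 + 7 + 7 + 7 + 7 + 7 = 84 socks with no colour reaching 8.
The next sock forces some colour to 8, so 84 + 1 = 85.

85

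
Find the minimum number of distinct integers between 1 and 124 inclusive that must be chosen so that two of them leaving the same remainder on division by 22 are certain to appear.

By the pigeonhole principle, the 22 residue classes mod 22 are the pigeonholes.
With 22 integers one could put 1 in each residue class and have no class reach 2.
The 23rd integer pushes some class to 2, so 22·1 + 1 = 23.

23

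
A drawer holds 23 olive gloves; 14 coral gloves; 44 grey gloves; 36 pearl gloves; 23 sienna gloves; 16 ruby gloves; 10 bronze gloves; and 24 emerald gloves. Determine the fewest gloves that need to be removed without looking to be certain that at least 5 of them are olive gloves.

172

In the worst case for collecting olive gloves, every non-olive glove comes out first.
There are 14 + 44 + 36 + 23 + 16 + 10 + 24 = 167 non-olive gloves altogether.
After those, each further glove must be olive, so 167 + 5 = 172 draws guarantee 5 olive gloves.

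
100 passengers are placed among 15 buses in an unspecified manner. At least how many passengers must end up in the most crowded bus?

7

By pigeonhole, the 15 buses are the holes and the 100 passengers are the pigeons.
If every bus held at most 6 passengers, the total would be at most 15 × 6 = 90, which is less than 100.
So some bus holds at least ⌈100/15⌉ = 7 passengers.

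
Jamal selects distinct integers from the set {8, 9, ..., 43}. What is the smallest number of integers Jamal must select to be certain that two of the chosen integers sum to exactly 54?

21

Two chosen integers sum to 54 exactly when both halves of some pair {x, 54−x} with 11 ≤ x ≤ 54−x ≤ 43 are chosen — 16 such pairs.
The remaining 4 elements (those with no distinct partner in range) can never complete a 54-sum, so the worst case takes all of them and one from each pair: 4 + 16 = 20.
Pigeonhole: the 21st integer has to be the second member of some pair, so 20 + 1 = 21.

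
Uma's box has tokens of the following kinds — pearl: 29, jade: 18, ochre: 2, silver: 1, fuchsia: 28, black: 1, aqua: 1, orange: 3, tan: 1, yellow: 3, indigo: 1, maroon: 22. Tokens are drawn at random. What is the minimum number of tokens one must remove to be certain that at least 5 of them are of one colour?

The 12 colours are the holes; the tokens drawn are the pigeons.
To avoid 5 of any one colour, the worst case takes at most 4 of each colour, or every token of a colour that has fewer than 4.
That gives 4 + 4 + 2 + 1 + 4 + 1 + 1 + 3 + 1 + 3 + 1 + 4 = 29 tokens with no colour reaching 5.
The next token forces some colour to 5, so 29 + 1 = 30.

30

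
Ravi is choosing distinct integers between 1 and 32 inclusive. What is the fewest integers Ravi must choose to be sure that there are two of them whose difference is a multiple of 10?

11

Integers whose pairwise differences are multiples of 10 are exactly those sharing a remainder mod 10. Pigeonhole: the 10 residue classes mod 10 are the pigeonholes.
With 10 integers one could put 1 in each residue class and have no class reach 2.
The 11th integer pushes some class to 2, so 10·1 + 1 = 11.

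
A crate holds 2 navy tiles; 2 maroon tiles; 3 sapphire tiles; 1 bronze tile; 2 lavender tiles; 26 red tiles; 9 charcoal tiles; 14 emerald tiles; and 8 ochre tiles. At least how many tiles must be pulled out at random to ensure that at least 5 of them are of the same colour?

27

The 9 colours are the holes; the tiles drawn are the pigeons.
To avoid 5 of any one colour, the worst case takes at most 4 of each colour, or every tile of a colour that has fewer than 4.
That gives 2 + 2 + 3 + 1 + 2 + 4 + 4 + 4 + 4 = 26 tiles with no colour reaching 5.
The next tile forces some colour to 5, so 26 + 1 = 27.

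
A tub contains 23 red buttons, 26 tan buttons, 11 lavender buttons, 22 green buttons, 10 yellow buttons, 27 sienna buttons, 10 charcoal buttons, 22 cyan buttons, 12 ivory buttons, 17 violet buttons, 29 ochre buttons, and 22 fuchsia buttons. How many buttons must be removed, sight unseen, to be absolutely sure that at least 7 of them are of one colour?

By pigeonhole, the 12 colours are the holes; the buttons drawn are the pigeons.
To avoid 7 of any one colour, the worst case takes at most 6 of each colour.
That gives 6 + 6 + 6 + 6 + 6 + 6 + 6 + 6 + 6 + 6 + 6 + 6 = 72 buttons with no colour reaching 7.
The next button forces some colour to 7, so 72 + 1 = 73.

73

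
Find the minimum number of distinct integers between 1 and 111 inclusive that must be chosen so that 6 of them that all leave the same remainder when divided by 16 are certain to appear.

By pigeonhole, the 16 residue classes mod 16 are the pigeonholes.
With 80 integers one could put 5 in each residue class and have no class reach 6.
The 81st integer pushes some class to 6, so 16·5 + 1 = 81.

81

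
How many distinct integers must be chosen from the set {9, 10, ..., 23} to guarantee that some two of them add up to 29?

Two chosen integers sum to 29 exactly when both halves of some pair {x, 29−x} with 9 ≤ x ≤ 29−x ≤ 20 are chosen — 6 such pairs.
The remaining 3 elements (those with no distinct partner in range) can never complete a 29-sum, so the worst case takes all of them and one from each pair: 3 + 6 = 9.
By pigeonhole, the 10th integer has to be the second member of some pair, so 9 + 1 = 10.

10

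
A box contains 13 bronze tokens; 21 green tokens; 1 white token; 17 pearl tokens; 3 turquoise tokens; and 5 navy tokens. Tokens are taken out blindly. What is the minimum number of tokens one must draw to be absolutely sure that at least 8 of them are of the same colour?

An adversary could hand out at most 7 tokens per colour (white, turquoise, navy run out sooner): 7 + 7 + 1 + 7 + 3 + 5 = 30 tokens and still no colour has 8.
Pigeonhole: one more token lands in a colour already at 7, so 31 draws are enough and 30 are not.

31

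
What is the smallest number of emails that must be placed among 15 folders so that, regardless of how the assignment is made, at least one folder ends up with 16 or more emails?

226

With 225 emails one could put exactly 15 in each of the 15 folders, and no folder would reach 16.
By pigeonhole, one more email must land in a folder that already has 15, giving it 16.
So 15 × 15 + 1 = 226 emails are required.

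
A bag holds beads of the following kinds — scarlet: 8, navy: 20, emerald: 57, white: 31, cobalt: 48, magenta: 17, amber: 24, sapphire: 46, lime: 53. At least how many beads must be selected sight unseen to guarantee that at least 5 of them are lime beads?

In the worst case for collecting lime beads, every non-lime bead comes out first.
There are 8 + 20 + 57 + 31 + 48 + 17 + 24 + 46 = 251 non-lime beads altogether.
After those, each further bead must be lime, so 251 + 5 = 256 draws guarantee 5 lime beads.

256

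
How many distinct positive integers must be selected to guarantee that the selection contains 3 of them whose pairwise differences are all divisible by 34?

Integers whose pairwise differences are multiples of 34 are exactly those sharing a remainder mod 34. The 34 residue classes mod 34 are the pigeonholes.
With 68 integers one could put 2 in each residue class and have no class reach 3.
The 69th integer pushes some class to 3, so 34·2 + 1 = 69.

69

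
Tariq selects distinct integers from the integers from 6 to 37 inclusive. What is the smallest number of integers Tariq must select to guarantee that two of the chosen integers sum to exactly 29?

Group the elements by complementary pair {x, 29−x}: {6,23}, {7,22}, {8,21}, …, giving 9 two-element pairs and 14 integers whose partner 29−x falls outside [6,37].
By the pigeonhole principle, treating each of those 23 groups as a pigeonhole, one can pick one integer per group — 23 integers — with no two summing to 29.
The 24th integer lands in an occupied pair, forcing a sum of 29.

24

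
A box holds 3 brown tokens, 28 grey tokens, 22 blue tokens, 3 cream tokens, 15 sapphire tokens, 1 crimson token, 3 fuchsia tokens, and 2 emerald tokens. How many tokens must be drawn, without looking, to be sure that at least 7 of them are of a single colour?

31

Put each drawn token into a box by colour. The largest draw with every box below 7 takes min(count, 6) from each colour; colours with fewer than 6 contribute all they have.
Σ min(cᵢ, 6) = 3 + 6 + 6 + 3 + 6 + 1 + 3 + 2 = 30.
Draw number 30 + 1 = 31 must push one box to 7.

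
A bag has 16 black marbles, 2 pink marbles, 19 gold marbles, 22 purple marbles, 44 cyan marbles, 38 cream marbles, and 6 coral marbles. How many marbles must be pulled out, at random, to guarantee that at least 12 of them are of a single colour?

64

An adversary could hand out at most 11 marbles per colour (pink, coral run out sooner): 11 + 2 + 11 + 11 + 11 + 11 + 6 = 63 marbles and still no colour has 12.
By pigeonhole, one more marble lands in a colour already at 11, so 64 draws are enough and 63 are not.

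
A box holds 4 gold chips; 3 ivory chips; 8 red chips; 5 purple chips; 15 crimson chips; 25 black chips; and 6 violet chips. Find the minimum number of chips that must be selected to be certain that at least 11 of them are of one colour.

47

By the pigeonhole principle, the 7 colours are the holes; the chips drawn are the pigeons.
To avoid 11 of any one colour, the worst case takes at most 10 of each colour, or every chip of a colour that has fewer than 10.
That gives 4 + 3 + 8 + 5 + 10 + 10 + 6 = 46 chips with no colour reaching 11.
The next chip forces some colour to 11, so 46 + 1 = 47.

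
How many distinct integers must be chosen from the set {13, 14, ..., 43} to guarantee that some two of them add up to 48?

21

A set avoiding the sum 48 can contain at most one of each pair {x, 48−x}, plus the 9 elements whose complement lies outside the range or equal to its own complement.
The integers 24, …, 43 (20 of them) are such a set: any two sum to at least 24+25 = 49 > 48.
Pigeonhole: any 21st integer completes one of the 11 pairs, so 21 choices force a sum of 48.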